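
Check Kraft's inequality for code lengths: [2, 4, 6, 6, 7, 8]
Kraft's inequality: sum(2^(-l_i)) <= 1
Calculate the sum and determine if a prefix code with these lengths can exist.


Sum = 2^(-2) + 2^(-4) + 2^(-6) + 2^(-6) + 2^(-7) + 2^(-8)
    = 0.25 + 0.0625 + 0.015625 + 0.015625 + 0.0078125 + 0.00390625
    = 91/256 = 0.35546875
Since 0.35546875 <= 1, Kraft's inequality IS satisfied.
A prefix code with these lengths CAN exist.

Kraft sum = 0.35546875. Satisfied.


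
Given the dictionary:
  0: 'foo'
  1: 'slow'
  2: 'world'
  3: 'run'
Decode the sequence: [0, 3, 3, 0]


Look up each index in the dictionary:
  0 -> 'foo'
  3 -> 'run'
  3 -> 'run'
  0 -> 'foo'

Decoded: "foo run run foo"


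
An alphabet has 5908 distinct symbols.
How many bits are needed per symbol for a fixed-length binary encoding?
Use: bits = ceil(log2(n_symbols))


log2(5908) = 12.5285
Bracket: 2^12 = 4096 < 5908 <= 2^13 = 8192
So ceil(log2(5908)) = 13

bits = ceil(log2(5908)) = ceil(12.5285) = 13 bits


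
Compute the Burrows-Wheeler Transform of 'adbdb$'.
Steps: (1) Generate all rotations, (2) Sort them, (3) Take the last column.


Rotations (sorted):
  0: $adbdb -> last char: b
  1: adbdb$ -> last char: $
  2: b$adbd -> last char: d
  3: bdb$ad -> last char: d
  4: db$adb -> last char: b
  5: dbdb$a -> last char: a


BWT = b$ddba


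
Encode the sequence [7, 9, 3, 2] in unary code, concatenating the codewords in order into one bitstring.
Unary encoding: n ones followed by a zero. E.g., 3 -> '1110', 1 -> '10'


Encode each number as n ones followed by a terminating 0:
  7 -> 11111110 (8 bits)
  9 -> 1111111110 (10 bits)
  3 -> 1110 (4 bits)
  2 -> 110 (3 bits)
Total length = 8 + 10 + 4 + 3 = 25 bits.

Unary([7, 9, 3, 2]) = 1111111011111111101110110 (25 bits)


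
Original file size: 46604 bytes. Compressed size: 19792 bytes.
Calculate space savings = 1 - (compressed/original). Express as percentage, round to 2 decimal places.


ratio = compressed/original = 19792/46604 = 0.424685
savings = 1 - ratio = 1 - 0.424685 = 0.575315
as a percentage: 0.575315 * 100 = 57.53%

Space savings = 1 - 19792/46604 = 57.53%


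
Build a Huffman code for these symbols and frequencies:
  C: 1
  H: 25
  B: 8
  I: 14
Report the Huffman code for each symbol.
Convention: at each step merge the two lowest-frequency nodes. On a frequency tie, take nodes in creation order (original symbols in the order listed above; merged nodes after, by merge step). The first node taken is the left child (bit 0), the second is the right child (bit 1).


Huffman tree construction:
Step 1: Merge C(1) + B(8) = 9
Step 2: Merge (C+B)(9) + I(14) = 23
Step 3: Merge ((C+B)+I)(23) + H(25) = 48
Read each symbol's code off the tree from the root (left child = 0, right child = 1).

Codes:
  C: 000 (length 3)
  H: 1 (length 1)
  B: 001 (length 3)
  I: 01 (length 2)
Average code length: 80/48 = 1.6667 bits/symbol


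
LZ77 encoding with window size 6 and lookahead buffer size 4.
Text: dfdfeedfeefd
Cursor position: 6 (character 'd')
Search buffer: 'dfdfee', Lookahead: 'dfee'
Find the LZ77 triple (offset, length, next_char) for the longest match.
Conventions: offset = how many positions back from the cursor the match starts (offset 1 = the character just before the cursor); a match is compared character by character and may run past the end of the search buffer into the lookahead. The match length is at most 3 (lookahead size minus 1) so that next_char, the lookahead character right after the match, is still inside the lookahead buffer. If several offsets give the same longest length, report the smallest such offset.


Try each offset into the search buffer:
  offset=1 (pos 5, char 'e'): match length 0
  offset=2 (pos 4, char 'e'): match length 0
  offset=3 (pos 3, char 'f'): match length 0
  offset=4 (pos 2, char 'd'): match length 3
  offset=5 (pos 1, char 'f'): match length 0
  offset=6 (pos 0, char 'd'): match length 2
Longest match has length 3 at offset 4.
next_char = character at position 6 + 3 = 9 -> 'e'

Best match: offset=4, length=3 (matching 'dfe' starting at position 2)
LZ77 triple: (4, 3, 'e')


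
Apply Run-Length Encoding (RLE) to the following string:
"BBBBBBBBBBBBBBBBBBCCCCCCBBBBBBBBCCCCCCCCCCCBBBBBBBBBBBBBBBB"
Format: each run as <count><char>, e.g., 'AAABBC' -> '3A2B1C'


Scanning runs left to right:
  i=0: run of 'B' x 18 -> '18B'
  i=18: run of 'C' x 6 -> '6C'
  i=24: run of 'B' x 8 -> '8B'
  i=32: run of 'C' x 11 -> '11C'
  i=43: run of 'B' x 16 -> '16B'

RLE = 18B6C8B11C16B


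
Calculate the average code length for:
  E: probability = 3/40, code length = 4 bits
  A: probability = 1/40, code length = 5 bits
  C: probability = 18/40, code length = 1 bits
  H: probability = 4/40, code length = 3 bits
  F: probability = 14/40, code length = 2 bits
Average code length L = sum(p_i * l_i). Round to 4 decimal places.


Weighted contributions p_i * l_i:
  E: (3/40) * 4 = 12/40
  A: (1/40) * 5 = 5/40
  C: (18/40) * 1 = 18/40
  H: (4/40) * 3 = 12/40
  F: (14/40) * 2 = 28/40
Sum = (12 + 5 + 18 + 12 + 28)/40 = 75/40

L = 75/40 = 1.8750 bits/symbol


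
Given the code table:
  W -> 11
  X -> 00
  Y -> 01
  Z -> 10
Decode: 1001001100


Decoding:
10 -> Z
01 -> Y
00 -> X
11 -> W
00 -> X


Result: ZYXWX


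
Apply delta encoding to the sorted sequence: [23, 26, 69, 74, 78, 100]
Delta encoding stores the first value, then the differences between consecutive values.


First value: 23
Deltas:
  26 - 23 = 3
  69 - 26 = 43
  74 - 69 = 5
  78 - 74 = 4
  100 - 78 = 22


Delta encoded: [23, 3, 43, 5, 4, 22]


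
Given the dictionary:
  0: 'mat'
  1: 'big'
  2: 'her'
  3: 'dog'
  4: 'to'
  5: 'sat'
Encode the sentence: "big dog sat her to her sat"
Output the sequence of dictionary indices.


Look up each word in the dictionary:
  'big' -> 1
  'dog' -> 3
  'sat' -> 5
  'her' -> 2
  'to' -> 4
  'her' -> 2
  'sat' -> 5

Encoded: [1, 3, 5, 2, 4, 2, 5]


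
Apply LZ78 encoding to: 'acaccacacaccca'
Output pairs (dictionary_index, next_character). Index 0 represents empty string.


LZ78 encoding steps:
Dictionary: {0: ''}
Step 1: w='' (idx 0), next='a' -> output (0, 'a'), add 'a' as idx 1
Step 2: w='' (idx 0), next='c' -> output (0, 'c'), add 'c' as idx 2
Step 3: w='a' (idx 1), next='c' -> output (1, 'c'), add 'ac' as idx 3
Step 4: w='c' (idx 2), next='a' -> output (2, 'a'), add 'ca' as idx 4
Step 5: w='ca' (idx 4), next='c' -> output (4, 'c'), add 'cac' as idx 5
Step 6: w='ac' (idx 3), next='c' -> output (3, 'c'), add 'acc' as idx 6
Step 7: w='ca' (idx 4), end of input -> output (4, '')


Encoded: [(0, 'a'), (0, 'c'), (1, 'c'), (2, 'a'), (4, 'c'), (3, 'c'), (4, '')]


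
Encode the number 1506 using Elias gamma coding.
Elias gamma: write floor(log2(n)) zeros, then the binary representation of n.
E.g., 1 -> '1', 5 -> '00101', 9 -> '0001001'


num_bits = floor(log2(1506)) + 1 = 11
leading_zeros = num_bits - 1 = 10
binary(1506) = 10111100010

Elias gamma(1506) = '0000000000' + '10111100010' = 000000000010111100010 (21 bits)


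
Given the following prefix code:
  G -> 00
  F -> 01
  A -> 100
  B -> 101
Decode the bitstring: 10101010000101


Decoding step by step:
Bits 101 -> B
Bits 01 -> F
Bits 01 -> F
Bits 00 -> G
Bits 00 -> G
Bits 101 -> B


Decoded message: BFFGGB


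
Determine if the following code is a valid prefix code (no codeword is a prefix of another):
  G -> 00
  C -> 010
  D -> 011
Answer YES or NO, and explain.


Checking each pair (does one codeword prefix another?):
  G='00' vs C='010': no prefix
  G='00' vs D='011': no prefix
  C='010' vs G='00': no prefix
  C='010' vs D='011': no prefix
  D='011' vs G='00': no prefix
  D='011' vs C='010': no prefix
No violation found over all pairs.

YES -- this is a valid prefix code. No codeword is a prefix of any other codeword.


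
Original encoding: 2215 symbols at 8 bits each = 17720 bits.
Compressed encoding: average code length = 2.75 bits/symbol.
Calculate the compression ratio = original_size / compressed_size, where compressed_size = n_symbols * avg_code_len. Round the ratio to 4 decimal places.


original_size = n_symbols * orig_bits = 2215 * 8 = 17720 bits
compressed_size = n_symbols * avg_code_len = 2215 * 2.75 = 6091.25 bits
ratio = original_size / compressed_size = 17720 / 6091.25 = 2.9091

Compression ratio = 2.9091


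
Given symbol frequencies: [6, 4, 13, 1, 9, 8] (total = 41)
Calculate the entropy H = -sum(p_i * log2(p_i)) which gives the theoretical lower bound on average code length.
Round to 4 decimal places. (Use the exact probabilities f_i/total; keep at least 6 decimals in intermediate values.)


Per-symbol terms -p_i * log2(p_i) with p_i = f_i/41:
  p = 6/41 = 0.146341: log2(p) = -2.772590, -p*log2(p) = 0.405745
  p = 4/41 = 0.097561: log2(p) = -3.357552, -p*log2(p) = 0.327566
  p = 13/41 = 0.317073: log2(p) = -1.657112, -p*log2(p) = 0.525426
  p = 1/41 = 0.024390: log2(p) = -5.357552, -p*log2(p) = 0.130672
  p = 9/41 = 0.219512: log2(p) = -2.187627, -p*log2(p) = 0.480211
  p = 8/41 = 0.195122: log2(p) = -2.357552, -p*log2(p) = 0.460010
H = 0.405745 + 0.327566 + 0.525426 + 0.130672 + 0.480211 + 0.460010 = 2.329630

H = 2.3296 bits/symbol


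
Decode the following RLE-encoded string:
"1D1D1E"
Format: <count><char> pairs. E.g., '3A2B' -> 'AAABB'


Expanding each <count><char> pair:
  1D -> 'D'
  1D -> 'D'
  1E -> 'E'

Decoded = DDE


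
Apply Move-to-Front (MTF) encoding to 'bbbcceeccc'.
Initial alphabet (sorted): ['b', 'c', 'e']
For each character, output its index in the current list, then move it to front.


MTF encoding:
'b': index 0 in ['b', 'c', 'e'] -> ['b', 'c', 'e']
'b': index 0 in ['b', 'c', 'e'] -> ['b', 'c', 'e']
'b': index 0 in ['b', 'c', 'e'] -> ['b', 'c', 'e']
'c': index 1 in ['b', 'c', 'e'] -> ['c', 'b', 'e']
'c': index 0 in ['c', 'b', 'e'] -> ['c', 'b', 'e']
'e': index 2 in ['c', 'b', 'e'] -> ['e', 'c', 'b']
'e': index 0 in ['e', 'c', 'b'] -> ['e', 'c', 'b']
'c': index 1 in ['e', 'c', 'b'] -> ['c', 'e', 'b']
'c': index 0 in ['c', 'e', 'b'] -> ['c', 'e', 'b']
'c': index 0 in ['c', 'e', 'b'] -> ['c', 'e', 'b']


Output: [0, 0, 0, 1, 0, 2, 0, 1, 0, 0]


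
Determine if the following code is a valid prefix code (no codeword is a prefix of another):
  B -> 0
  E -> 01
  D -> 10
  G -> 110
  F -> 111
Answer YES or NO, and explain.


Checking each pair (does one codeword prefix another?):
  B='0' vs E='01': prefix -- VIOLATION

NO -- this is NOT a valid prefix code. B (0) is a prefix of E (01).


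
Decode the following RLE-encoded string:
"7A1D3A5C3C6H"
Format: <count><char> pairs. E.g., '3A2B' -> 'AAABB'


Expanding each <count><char> pair:
  7A -> 'AAAAAAA'
  1D -> 'D'
  3A -> 'AAA'
  5C -> 'CCCCC'
  3C -> 'CCC'
  6H -> 'HHHHHH'

Decoded = AAAAAAADAAACCCCCCCCHHHHHH


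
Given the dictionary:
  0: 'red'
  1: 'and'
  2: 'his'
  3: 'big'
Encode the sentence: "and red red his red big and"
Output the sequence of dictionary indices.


Look up each word in the dictionary:
  'and' -> 1
  'red' -> 0
  'red' -> 0
  'his' -> 2
  'red' -> 0
  'big' -> 3
  'and' -> 1

Encoded: [1, 0, 0, 2, 0, 3, 1]


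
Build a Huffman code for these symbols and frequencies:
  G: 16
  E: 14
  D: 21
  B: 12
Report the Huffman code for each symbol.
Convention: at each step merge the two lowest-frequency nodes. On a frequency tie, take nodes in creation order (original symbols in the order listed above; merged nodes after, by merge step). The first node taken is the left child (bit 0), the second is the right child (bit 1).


Huffman tree construction:
Step 1: Merge B(12) + E(14) = 26
Step 2: Merge G(16) + D(21) = 37
Step 3: Merge (B+E)(26) + (G+D)(37) = 63
Read each symbol's code off the tree from the root (left child = 0, right child = 1).

Codes:
  G: 10 (length 2)
  E: 01 (length 2)
  D: 11 (length 2)
  B: 00 (length 2)
Average code length: 126/63 = 2.0000 bits/symbol


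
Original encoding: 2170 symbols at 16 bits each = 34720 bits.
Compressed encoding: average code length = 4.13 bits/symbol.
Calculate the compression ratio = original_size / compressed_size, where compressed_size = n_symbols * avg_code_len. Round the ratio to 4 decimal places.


original_size = n_symbols * orig_bits = 2170 * 16 = 34720 bits
compressed_size = n_symbols * avg_code_len = 2170 * 4.13 = 8962.1 bits
ratio = original_size / compressed_size = 34720 / 8962.1 = 3.8741

Compression ratio = 3.8741


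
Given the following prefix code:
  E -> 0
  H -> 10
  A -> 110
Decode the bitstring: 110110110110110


Decoding step by step:
Bits 110 -> A
Bits 110 -> A
Bits 110 -> A
Bits 110 -> A
Bits 110 -> A


Decoded message: AAAAA


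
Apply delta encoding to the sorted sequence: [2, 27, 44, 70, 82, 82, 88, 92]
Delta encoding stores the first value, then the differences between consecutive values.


First value: 2
Deltas:
  27 - 2 = 25
  44 - 27 = 17
  70 - 44 = 26
  82 - 70 = 12
  82 - 82 = 0
  88 - 82 = 6
  92 - 88 = 4


Delta encoded: [2, 25, 17, 26, 12, 0, 6, 4]


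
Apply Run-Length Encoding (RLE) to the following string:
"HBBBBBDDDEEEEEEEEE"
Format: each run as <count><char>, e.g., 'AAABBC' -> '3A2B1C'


Scanning runs left to right:
  i=0: run of 'H' x 1 -> '1H'
  i=1: run of 'B' x 5 -> '5B'
  i=6: run of 'D' x 3 -> '3D'
  i=9: run of 'E' x 9 -> '9E'

RLE = 1H5B3D9E


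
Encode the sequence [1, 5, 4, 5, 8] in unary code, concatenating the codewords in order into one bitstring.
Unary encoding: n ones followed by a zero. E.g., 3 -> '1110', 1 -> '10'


Encode each number as n ones followed by a terminating 0:
  1 -> 10 (2 bits)
  5 -> 111110 (6 bits)
  4 -> 11110 (5 bits)
  5 -> 111110 (6 bits)
  8 -> 111111110 (9 bits)
Total length = 2 + 6 + 5 + 6 + 9 = 28 bits.

Unary([1, 5, 4, 5, 8]) = 1011111011110111110111111110 (28 bits)


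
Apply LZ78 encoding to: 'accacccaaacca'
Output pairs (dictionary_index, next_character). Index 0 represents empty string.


LZ78 encoding steps:
Dictionary: {0: ''}
Step 1: w='' (idx 0), next='a' -> output (0, 'a'), add 'a' as idx 1
Step 2: w='' (idx 0), next='c' -> output (0, 'c'), add 'c' as idx 2
Step 3: w='c' (idx 2), next='a' -> output (2, 'a'), add 'ca' as idx 3
Step 4: w='c' (idx 2), next='c' -> output (2, 'c'), add 'cc' as idx 4
Step 5: w='ca' (idx 3), next='a' -> output (3, 'a'), add 'caa' as idx 5
Step 6: w='a' (idx 1), next='c' -> output (1, 'c'), add 'ac' as idx 6
Step 7: w='ca' (idx 3), end of input -> output (3, '')


Encoded: [(0, 'a'), (0, 'c'), (2, 'a'), (2, 'c'), (3, 'a'), (1, 'c'), (3, '')]


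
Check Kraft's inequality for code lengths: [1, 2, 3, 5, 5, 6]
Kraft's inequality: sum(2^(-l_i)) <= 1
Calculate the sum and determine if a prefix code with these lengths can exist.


Sum = 2^(-1) + 2^(-2) + 2^(-3) + 2^(-5) + 2^(-5) + 2^(-6)
    = 0.5 + 0.25 + 0.125 + 0.03125 + 0.03125 + 0.015625
    = 61/64 = 0.953125
Since 0.953125 <= 1, Kraft's inequality IS satisfied.
A prefix code with these lengths CAN exist.

Kraft sum = 0.953125. Satisfied.


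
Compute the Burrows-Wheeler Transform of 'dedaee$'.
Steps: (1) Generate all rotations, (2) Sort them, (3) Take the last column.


Rotations (sorted):
  0: $dedaee -> last char: e
  1: aee$ded -> last char: d
  2: daee$de -> last char: e
  3: dedaee$ -> last char: $
  4: e$dedae -> last char: e
  5: edaee$d -> last char: d
  6: ee$deda -> last char: a


BWT = ede$eda


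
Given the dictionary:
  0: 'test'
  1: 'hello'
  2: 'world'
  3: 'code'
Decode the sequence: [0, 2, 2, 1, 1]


Look up each index in the dictionary:
  0 -> 'test'
  2 -> 'world'
  2 -> 'world'
  1 -> 'hello'
  1 -> 'hello'

Decoded: "test world world hello hello"


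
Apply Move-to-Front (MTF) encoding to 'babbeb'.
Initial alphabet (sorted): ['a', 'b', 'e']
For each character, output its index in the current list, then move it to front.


MTF encoding:
'b': index 1 in ['a', 'b', 'e'] -> ['b', 'a', 'e']
'a': index 1 in ['b', 'a', 'e'] -> ['a', 'b', 'e']
'b': index 1 in ['a', 'b', 'e'] -> ['b', 'a', 'e']
'b': index 0 in ['b', 'a', 'e'] -> ['b', 'a', 'e']
'e': index 2 in ['b', 'a', 'e'] -> ['e', 'b', 'a']
'b': index 1 in ['e', 'b', 'a'] -> ['b', 'e', 'a']


Output: [1, 1, 1, 0, 2, 1]


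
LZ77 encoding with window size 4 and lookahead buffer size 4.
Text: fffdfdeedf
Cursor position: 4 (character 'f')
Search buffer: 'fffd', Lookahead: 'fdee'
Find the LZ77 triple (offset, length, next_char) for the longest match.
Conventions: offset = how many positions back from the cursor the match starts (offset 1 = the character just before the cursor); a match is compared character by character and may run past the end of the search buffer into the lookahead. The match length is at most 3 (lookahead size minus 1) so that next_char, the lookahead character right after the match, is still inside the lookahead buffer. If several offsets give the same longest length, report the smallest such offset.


Try each offset into the search buffer:
  offset=1 (pos 3, char 'd'): match length 0
  offset=2 (pos 2, char 'f'): match length 2
  offset=3 (pos 1, char 'f'): match length 1
  offset=4 (pos 0, char 'f'): match length 1
Longest match has length 2 at offset 2.
next_char = character at position 4 + 2 = 6 -> 'e'

Best match: offset=2, length=2 (matching 'fd' starting at position 2)
LZ77 triple: (2, 2, 'e')


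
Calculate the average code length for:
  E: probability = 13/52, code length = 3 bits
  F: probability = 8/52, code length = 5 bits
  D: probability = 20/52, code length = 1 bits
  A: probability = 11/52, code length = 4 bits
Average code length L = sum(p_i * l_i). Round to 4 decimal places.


Weighted contributions p_i * l_i:
  E: (13/52) * 3 = 39/52
  F: (8/52) * 5 = 40/52
  D: (20/52) * 1 = 20/52
  A: (11/52) * 4 = 44/52
Sum = (39 + 40 + 20 + 44)/52 = 143/52

L = 143/52 = 2.7500 bits/symbol


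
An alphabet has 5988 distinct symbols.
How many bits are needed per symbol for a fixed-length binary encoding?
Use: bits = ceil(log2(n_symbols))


log2(5988) = 12.5479
Bracket: 2^12 = 4096 < 5988 <= 2^13 = 8192
So ceil(log2(5988)) = 13

bits = ceil(log2(5988)) = ceil(12.5479) = 13 bits


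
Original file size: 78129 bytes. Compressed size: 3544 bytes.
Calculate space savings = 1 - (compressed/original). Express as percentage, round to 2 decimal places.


ratio = compressed/original = 3544/78129 = 0.045361
savings = 1 - ratio = 1 - 0.045361 = 0.954639
as a percentage: 0.954639 * 100 = 95.46%

Space savings = 1 - 3544/78129 = 95.46%


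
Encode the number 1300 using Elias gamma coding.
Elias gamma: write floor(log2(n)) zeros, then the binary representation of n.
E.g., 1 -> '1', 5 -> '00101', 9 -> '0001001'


num_bits = floor(log2(1300)) + 1 = 11
leading_zeros = num_bits - 1 = 10
binary(1300) = 10100010100

Elias gamma(1300) = '0000000000' + '10100010100' = 000000000010100010100 (21 bits)


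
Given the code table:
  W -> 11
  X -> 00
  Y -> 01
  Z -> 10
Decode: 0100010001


Decoding:
01 -> Y
00 -> X
01 -> Y
00 -> X
01 -> Y


Result: YXYXY


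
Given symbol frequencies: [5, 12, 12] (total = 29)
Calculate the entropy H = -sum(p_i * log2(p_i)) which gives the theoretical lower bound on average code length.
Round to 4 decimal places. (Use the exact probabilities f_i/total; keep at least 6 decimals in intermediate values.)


Per-symbol terms -p_i * log2(p_i) with p_i = f_i/29:
  p = 5/29 = 0.172414: log2(p) = -2.536053, -p*log2(p) = 0.437251
  p = 12/29 = 0.413793: log2(p) = -1.273018, -p*log2(p) = 0.526766
  p = 12/29 = 0.413793: log2(p) = -1.273018, -p*log2(p) = 0.526766
H = 0.437251 + 0.526766 + 0.526766 = 1.490783

H = 1.4908 bits/symbol


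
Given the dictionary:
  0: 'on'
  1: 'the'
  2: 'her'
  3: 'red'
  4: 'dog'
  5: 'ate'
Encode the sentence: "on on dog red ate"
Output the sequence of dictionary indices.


Look up each word in the dictionary:
  'on' -> 0
  'on' -> 0
  'dog' -> 4
  'red' -> 3
  'ate' -> 5

Encoded: [0, 0, 4, 3, 5]


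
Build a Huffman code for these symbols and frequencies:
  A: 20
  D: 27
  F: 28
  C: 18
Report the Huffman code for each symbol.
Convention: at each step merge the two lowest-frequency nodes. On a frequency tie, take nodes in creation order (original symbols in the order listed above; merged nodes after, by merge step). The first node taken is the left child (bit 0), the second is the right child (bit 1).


Huffman tree construction:
Step 1: Merge C(18) + A(20) = 38
Step 2: Merge D(27) + F(28) = 55
Step 3: Merge (C+A)(38) + (D+F)(55) = 93
Read each symbol's code off the tree from the root (left child = 0, right child = 1).

Codes:
  A: 01 (length 2)
  D: 10 (length 2)
  F: 11 (length 2)
  C: 00 (length 2)
Average code length: 186/93 = 2.0000 bits/symbol


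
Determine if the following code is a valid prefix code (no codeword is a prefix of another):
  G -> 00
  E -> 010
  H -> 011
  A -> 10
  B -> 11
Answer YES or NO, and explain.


Checking each pair (does one codeword prefix another?):
  G='00' vs E='010': no prefix
  G='00' vs H='011': no prefix
  G='00' vs A='10': no prefix
  G='00' vs B='11': no prefix
  E='010' vs G='00': no prefix
  E='010' vs H='011': no prefix
  E='010' vs A='10': no prefix
  E='010' vs B='11': no prefix
  H='011' vs G='00': no prefix
  H='011' vs E='010': no prefix
  H='011' vs A='10': no prefix
  H='011' vs B='11': no prefix
  A='10' vs G='00': no prefix
  A='10' vs E='010': no prefix
  A='10' vs H='011': no prefix
  A='10' vs B='11': no prefix
  B='11' vs G='00': no prefix
  B='11' vs E='010': no prefix
  B='11' vs H='011': no prefix
  B='11' vs A='10': no prefix
No violation found over all pairs.

YES -- this is a valid prefix code. No codeword is a prefix of any other codeword.


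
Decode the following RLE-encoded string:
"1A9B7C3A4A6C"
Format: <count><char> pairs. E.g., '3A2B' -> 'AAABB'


Expanding each <count><char> pair:
  1A -> 'A'
  9B -> 'BBBBBBBBB'
  7C -> 'CCCCCCC'
  3A -> 'AAA'
  4A -> 'AAAA'
  6C -> 'CCCCCC'

Decoded = ABBBBBBBBBCCCCCCCAAAAAAACCCCCC


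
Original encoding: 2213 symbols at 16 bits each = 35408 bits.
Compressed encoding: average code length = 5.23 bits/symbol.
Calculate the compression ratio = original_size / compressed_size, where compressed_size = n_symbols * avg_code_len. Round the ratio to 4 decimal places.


original_size = n_symbols * orig_bits = 2213 * 16 = 35408 bits
compressed_size = n_symbols * avg_code_len = 2213 * 5.23 = 11573.99 bits
ratio = original_size / compressed_size = 35408 / 11573.99 = 3.0593

Compression ratio = 3.0593


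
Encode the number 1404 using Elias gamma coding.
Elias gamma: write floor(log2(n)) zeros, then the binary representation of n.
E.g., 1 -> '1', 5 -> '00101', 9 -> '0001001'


num_bits = floor(log2(1404)) + 1 = 11
leading_zeros = num_bits - 1 = 10
binary(1404) = 10101111100

Elias gamma(1404) = '0000000000' + '10101111100' = 000000000010101111100 (21 bits)


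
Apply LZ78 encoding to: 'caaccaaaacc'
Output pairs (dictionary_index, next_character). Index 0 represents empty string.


LZ78 encoding steps:
Dictionary: {0: ''}
Step 1: w='' (idx 0), next='c' -> output (0, 'c'), add 'c' as idx 1
Step 2: w='' (idx 0), next='a' -> output (0, 'a'), add 'a' as idx 2
Step 3: w='a' (idx 2), next='c' -> output (2, 'c'), add 'ac' as idx 3
Step 4: w='c' (idx 1), next='a' -> output (1, 'a'), add 'ca' as idx 4
Step 5: w='a' (idx 2), next='a' -> output (2, 'a'), add 'aa' as idx 5
Step 6: w='ac' (idx 3), next='c' -> output (3, 'c'), add 'acc' as idx 6


Encoded: [(0, 'c'), (0, 'a'), (2, 'c'), (1, 'a'), (2, 'a'), (3, 'c')]


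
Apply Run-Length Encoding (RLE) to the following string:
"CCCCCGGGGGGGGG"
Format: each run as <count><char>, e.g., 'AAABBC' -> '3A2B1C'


Scanning runs left to right:
  i=0: run of 'C' x 5 -> '5C'
  i=5: run of 'G' x 9 -> '9G'

RLE = 5C9G


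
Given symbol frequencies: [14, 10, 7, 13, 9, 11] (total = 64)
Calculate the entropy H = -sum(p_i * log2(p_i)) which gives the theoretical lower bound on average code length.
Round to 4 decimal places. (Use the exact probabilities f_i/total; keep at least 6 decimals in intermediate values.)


Per-symbol terms -p_i * log2(p_i) with p_i = f_i/64:
  p = 14/64 = 0.218750: log2(p) = -2.192645, -p*log2(p) = 0.479641
  p = 10/64 = 0.156250: log2(p) = -2.678072, -p*log2(p) = 0.418449
  p = 7/64 = 0.109375: log2(p) = -3.192645, -p*log2(p) = 0.349196
  p = 13/64 = 0.203125: log2(p) = -2.299560, -p*log2(p) = 0.467098
  p = 9/64 = 0.140625: log2(p) = -2.830075, -p*log2(p) = 0.397979
  p = 11/64 = 0.171875: log2(p) = -2.540568, -p*log2(p) = 0.436660
H = 0.479641 + 0.418449 + 0.349196 + 0.467098 + 0.397979 + 0.436660 = 2.549023

H = 2.549 bits/symbol


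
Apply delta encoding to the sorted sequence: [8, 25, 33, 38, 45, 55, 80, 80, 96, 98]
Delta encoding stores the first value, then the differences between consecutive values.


First value: 8
Deltas:
  25 - 8 = 17
  33 - 25 = 8
  38 - 33 = 5
  45 - 38 = 7
  55 - 45 = 10
  80 - 55 = 25
  80 - 80 = 0
  96 - 80 = 16
  98 - 96 = 2


Delta encoded: [8, 17, 8, 5, 7, 10, 25, 0, 16, 2]


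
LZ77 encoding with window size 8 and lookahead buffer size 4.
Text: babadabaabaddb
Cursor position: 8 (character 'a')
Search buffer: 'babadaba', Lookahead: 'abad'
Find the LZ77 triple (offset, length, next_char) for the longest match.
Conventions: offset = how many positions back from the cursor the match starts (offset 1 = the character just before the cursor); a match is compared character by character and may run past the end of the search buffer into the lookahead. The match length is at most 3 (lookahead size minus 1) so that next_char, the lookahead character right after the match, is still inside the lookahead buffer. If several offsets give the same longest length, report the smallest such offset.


Try each offset into the search buffer:
  offset=1 (pos 7, char 'a'): match length 1
  offset=2 (pos 6, char 'b'): match length 0
  offset=3 (pos 5, char 'a'): match length 3
  offset=4 (pos 4, char 'd'): match length 0
  offset=5 (pos 3, char 'a'): match length 1
  offset=6 (pos 2, char 'b'): match length 0
  offset=7 (pos 1, char 'a'): match length 3
  offset=8 (pos 0, char 'b'): match length 0
Longest match has length 3, found at offsets 3, 7; take the smallest, offset 3.
next_char = character at position 8 + 3 = 11 -> 'd'

Best match: offset=3, length=3 (matching 'aba' starting at position 5)
LZ77 triple: (3, 3, 'd')


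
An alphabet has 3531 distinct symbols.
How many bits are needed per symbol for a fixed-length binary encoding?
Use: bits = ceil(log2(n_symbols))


log2(3531) = 11.7859
Bracket: 2^11 = 2048 < 3531 <= 2^12 = 4096
So ceil(log2(3531)) = 12

bits = ceil(log2(3531)) = ceil(11.7859) = 12 bits


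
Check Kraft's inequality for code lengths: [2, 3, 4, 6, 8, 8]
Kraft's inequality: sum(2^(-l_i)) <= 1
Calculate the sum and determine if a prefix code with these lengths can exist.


Sum = 2^(-2) + 2^(-3) + 2^(-4) + 2^(-6) + 2^(-8) + 2^(-8)
    = 0.25 + 0.125 + 0.0625 + 0.015625 + 0.00390625 + 0.00390625
    = 118/256 = 0.4609375
Since 0.4609375 <= 1, Kraft's inequality IS satisfied.
A prefix code with these lengths CAN exist.

Kraft sum = 0.4609375. Satisfied.


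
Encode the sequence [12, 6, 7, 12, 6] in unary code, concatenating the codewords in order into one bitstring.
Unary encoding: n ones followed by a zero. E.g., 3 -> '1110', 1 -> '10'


Encode each number as n ones followed by a terminating 0:
  12 -> 1111111111110 (13 bits)
  6 -> 1111110 (7 bits)
  7 -> 11111110 (8 bits)
  12 -> 1111111111110 (13 bits)
  6 -> 1111110 (7 bits)
Total length = 13 + 7 + 8 + 13 + 7 = 48 bits.

Unary([12, 6, 7, 12, 6]) = 111111111111011111101111111011111111111101111110 (48 bits)


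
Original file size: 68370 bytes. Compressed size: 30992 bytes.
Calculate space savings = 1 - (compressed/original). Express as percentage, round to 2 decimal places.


ratio = compressed/original = 30992/68370 = 0.453298
savings = 1 - ratio = 1 - 0.453298 = 0.546702
as a percentage: 0.546702 * 100 = 54.67%

Space savings = 1 - 30992/68370 = 54.67%


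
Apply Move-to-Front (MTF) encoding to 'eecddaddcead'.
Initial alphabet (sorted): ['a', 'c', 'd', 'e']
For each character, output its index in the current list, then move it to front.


MTF encoding:
'e': index 3 in ['a', 'c', 'd', 'e'] -> ['e', 'a', 'c', 'd']
'e': index 0 in ['e', 'a', 'c', 'd'] -> ['e', 'a', 'c', 'd']
'c': index 2 in ['e', 'a', 'c', 'd'] -> ['c', 'e', 'a', 'd']
'd': index 3 in ['c', 'e', 'a', 'd'] -> ['d', 'c', 'e', 'a']
'd': index 0 in ['d', 'c', 'e', 'a'] -> ['d', 'c', 'e', 'a']
'a': index 3 in ['d', 'c', 'e', 'a'] -> ['a', 'd', 'c', 'e']
'd': index 1 in ['a', 'd', 'c', 'e'] -> ['d', 'a', 'c', 'e']
'd': index 0 in ['d', 'a', 'c', 'e'] -> ['d', 'a', 'c', 'e']
'c': index 2 in ['d', 'a', 'c', 'e'] -> ['c', 'd', 'a', 'e']
'e': index 3 in ['c', 'd', 'a', 'e'] -> ['e', 'c', 'd', 'a']
'a': index 3 in ['e', 'c', 'd', 'a'] -> ['a', 'e', 'c', 'd']
'd': index 3 in ['a', 'e', 'c', 'd'] -> ['d', 'a', 'e', 'c']


Output: [3, 0, 2, 3, 0, 3, 1, 0, 2, 3, 3, 3]


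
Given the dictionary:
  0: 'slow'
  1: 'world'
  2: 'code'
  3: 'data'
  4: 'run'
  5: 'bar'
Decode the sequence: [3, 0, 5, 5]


Look up each index in the dictionary:
  3 -> 'data'
  0 -> 'slow'
  5 -> 'bar'
  5 -> 'bar'

Decoded: "data slow bar bar"


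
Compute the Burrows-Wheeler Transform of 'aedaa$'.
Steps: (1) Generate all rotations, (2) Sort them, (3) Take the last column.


Rotations (sorted):
  0: $aedaa -> last char: a
  1: a$aeda -> last char: a
  2: aa$aed -> last char: d
  3: aedaa$ -> last char: $
  4: daa$ae -> last char: e
  5: edaa$a -> last char: a


BWT = aad$ea


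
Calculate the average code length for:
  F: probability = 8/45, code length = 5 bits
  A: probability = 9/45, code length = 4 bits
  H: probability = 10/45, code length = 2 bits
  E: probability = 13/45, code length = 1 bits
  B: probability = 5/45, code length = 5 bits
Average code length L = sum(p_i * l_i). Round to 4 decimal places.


Weighted contributions p_i * l_i:
  F: (8/45) * 5 = 40/45
  A: (9/45) * 4 = 36/45
  H: (10/45) * 2 = 20/45
  E: (13/45) * 1 = 13/45
  B: (5/45) * 5 = 25/45
Sum = (40 + 36 + 20 + 13 + 25)/45 = 134/45

L = 134/45 = 2.9778 bits/symbol


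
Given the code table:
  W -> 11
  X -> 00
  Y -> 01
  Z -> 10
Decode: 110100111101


Decoding:
11 -> W
01 -> Y
00 -> X
11 -> W
11 -> W
01 -> Y


Result: WYXWWY


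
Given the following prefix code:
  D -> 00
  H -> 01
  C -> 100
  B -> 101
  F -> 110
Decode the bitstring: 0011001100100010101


Decoding step by step:
Bits 00 -> D
Bits 110 -> F
Bits 01 -> H
Bits 100 -> C
Bits 100 -> C
Bits 01 -> H
Bits 01 -> H
Bits 01 -> H


Decoded message: DFHCCHHH


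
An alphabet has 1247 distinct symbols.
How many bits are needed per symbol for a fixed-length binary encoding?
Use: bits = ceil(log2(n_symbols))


log2(1247) = 10.2842
Bracket: 2^10 = 1024 < 1247 <= 2^11 = 2048
So ceil(log2(1247)) = 11

bits = ceil(log2(1247)) = ceil(10.2842) = 11 bits


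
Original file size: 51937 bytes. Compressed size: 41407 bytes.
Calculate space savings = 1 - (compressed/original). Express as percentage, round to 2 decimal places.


ratio = compressed/original = 41407/51937 = 0.797254
savings = 1 - ratio = 1 - 0.797254 = 0.202746
as a percentage: 0.202746 * 100 = 20.27%

Space savings = 1 - 41407/51937 = 20.27%


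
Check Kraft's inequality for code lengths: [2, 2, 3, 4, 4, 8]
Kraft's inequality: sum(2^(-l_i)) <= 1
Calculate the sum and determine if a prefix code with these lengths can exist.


Sum = 2^(-2) + 2^(-2) + 2^(-3) + 2^(-4) + 2^(-4) + 2^(-8)
    = 0.25 + 0.25 + 0.125 + 0.0625 + 0.0625 + 0.00390625
    = 193/256 = 0.75390625
Since 0.75390625 <= 1, Kraft's inequality IS satisfied.
A prefix code with these lengths CAN exist.

Kraft sum = 0.75390625. Satisfied.


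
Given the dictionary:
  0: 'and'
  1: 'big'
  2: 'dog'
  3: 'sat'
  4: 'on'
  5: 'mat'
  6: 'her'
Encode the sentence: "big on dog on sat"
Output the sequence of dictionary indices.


Look up each word in the dictionary:
  'big' -> 1
  'on' -> 4
  'dog' -> 2
  'on' -> 4
  'sat' -> 3

Encoded: [1, 4, 2, 4, 3]


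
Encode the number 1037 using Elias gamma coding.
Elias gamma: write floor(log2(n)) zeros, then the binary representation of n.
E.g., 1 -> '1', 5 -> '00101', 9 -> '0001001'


num_bits = floor(log2(1037)) + 1 = 11
leading_zeros = num_bits - 1 = 10
binary(1037) = 10000001101

Elias gamma(1037) = '0000000000' + '10000001101' = 000000000010000001101 (21 bits)


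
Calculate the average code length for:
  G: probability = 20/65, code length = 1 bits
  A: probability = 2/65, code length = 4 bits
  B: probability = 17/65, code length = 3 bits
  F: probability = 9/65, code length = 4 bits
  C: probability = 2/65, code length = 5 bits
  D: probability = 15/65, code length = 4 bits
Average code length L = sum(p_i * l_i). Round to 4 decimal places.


Weighted contributions p_i * l_i:
  G: (20/65) * 1 = 20/65
  A: (2/65) * 4 = 8/65
  B: (17/65) * 3 = 51/65
  F: (9/65) * 4 = 36/65
  C: (2/65) * 5 = 10/65
  D: (15/65) * 4 = 60/65
Sum = (20 + 8 + 51 + 36 + 10 + 60)/65 = 185/65

L = 185/65 = 2.8462 bits/symbol


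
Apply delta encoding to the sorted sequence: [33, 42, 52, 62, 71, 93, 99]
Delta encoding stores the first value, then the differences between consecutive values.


First value: 33
Deltas:
  42 - 33 = 9
  52 - 42 = 10
  62 - 52 = 10
  71 - 62 = 9
  93 - 71 = 22
  99 - 93 = 6


Delta encoded: [33, 9, 10, 10, 9, 22, 6]


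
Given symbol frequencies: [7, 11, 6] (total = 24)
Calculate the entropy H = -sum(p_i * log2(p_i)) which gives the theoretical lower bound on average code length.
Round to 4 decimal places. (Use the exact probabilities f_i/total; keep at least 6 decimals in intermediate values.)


Per-symbol terms -p_i * log2(p_i) with p_i = f_i/24:
  p = 7/24 = 0.291667: log2(p) = -1.777608, -p*log2(p) = 0.518469
  p = 11/24 = 0.458333: log2(p) = -1.125531, -p*log2(p) = 0.515868
  p = 6/24 = 0.250000: log2(p) = -2.000000, -p*log2(p) = 0.500000
H = 0.518469 + 0.515868 + 0.500000 = 1.534337

H = 1.5343 bits/symbol


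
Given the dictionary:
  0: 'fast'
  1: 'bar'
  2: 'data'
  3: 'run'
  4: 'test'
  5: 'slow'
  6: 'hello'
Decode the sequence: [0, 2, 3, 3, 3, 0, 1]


Look up each index in the dictionary:
  0 -> 'fast'
  2 -> 'data'
  3 -> 'run'
  3 -> 'run'
  3 -> 'run'
  0 -> 'fast'
  1 -> 'bar'

Decoded: "fast data run run run fast bar"


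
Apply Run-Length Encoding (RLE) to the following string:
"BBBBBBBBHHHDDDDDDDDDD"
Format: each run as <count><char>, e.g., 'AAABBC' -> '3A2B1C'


Scanning runs left to right:
  i=0: run of 'B' x 8 -> '8B'
  i=8: run of 'H' x 3 -> '3H'
  i=11: run of 'D' x 10 -> '10D'

RLE = 8B3H10D


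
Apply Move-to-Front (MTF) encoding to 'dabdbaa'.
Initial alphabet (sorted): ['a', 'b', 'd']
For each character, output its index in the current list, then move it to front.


MTF encoding:
'd': index 2 in ['a', 'b', 'd'] -> ['d', 'a', 'b']
'a': index 1 in ['d', 'a', 'b'] -> ['a', 'd', 'b']
'b': index 2 in ['a', 'd', 'b'] -> ['b', 'a', 'd']
'd': index 2 in ['b', 'a', 'd'] -> ['d', 'b', 'a']
'b': index 1 in ['d', 'b', 'a'] -> ['b', 'd', 'a']
'a': index 2 in ['b', 'd', 'a'] -> ['a', 'b', 'd']
'a': index 0 in ['a', 'b', 'd'] -> ['a', 'b', 'd']


Output: [2, 1, 2, 2, 1, 2, 0]


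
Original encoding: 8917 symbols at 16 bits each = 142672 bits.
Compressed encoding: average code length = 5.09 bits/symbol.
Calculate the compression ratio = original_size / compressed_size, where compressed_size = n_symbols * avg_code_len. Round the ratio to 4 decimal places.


original_size = n_symbols * orig_bits = 8917 * 16 = 142672 bits
compressed_size = n_symbols * avg_code_len = 8917 * 5.09 = 45387.53 bits
ratio = original_size / compressed_size = 142672 / 45387.53 = 3.1434

Compression ratio = 3.1434


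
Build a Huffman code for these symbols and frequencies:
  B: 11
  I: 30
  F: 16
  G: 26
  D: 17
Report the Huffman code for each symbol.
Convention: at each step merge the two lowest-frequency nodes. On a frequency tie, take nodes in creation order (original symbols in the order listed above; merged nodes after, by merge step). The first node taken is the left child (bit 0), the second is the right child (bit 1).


Huffman tree construction:
Step 1: Merge B(11) + F(16) = 27
Step 2: Merge D(17) + G(26) = 43
Step 3: Merge (B+F)(27) + I(30) = 57
Step 4: Merge (D+G)(43) + ((B+F)+I)(57) = 100
Read each symbol's code off the tree from the root (left child = 0, right child = 1).

Codes:
  B: 100 (length 3)
  I: 11 (length 2)
  F: 101 (length 3)
  G: 01 (length 2)
  D: 00 (length 2)
Average code length: 227/100 = 2.2700 bits/symbol


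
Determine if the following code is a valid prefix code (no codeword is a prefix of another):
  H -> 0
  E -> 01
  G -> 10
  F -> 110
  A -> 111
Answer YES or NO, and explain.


Checking each pair (does one codeword prefix another?):
  H='0' vs E='01': prefix -- VIOLATION

NO -- this is NOT a valid prefix code. H (0) is a prefix of E (01).


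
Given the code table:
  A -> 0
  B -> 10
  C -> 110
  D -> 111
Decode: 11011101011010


Decoding:
110 -> C
111 -> D
0 -> A
10 -> B
110 -> C
10 -> B


Result: CDABCB


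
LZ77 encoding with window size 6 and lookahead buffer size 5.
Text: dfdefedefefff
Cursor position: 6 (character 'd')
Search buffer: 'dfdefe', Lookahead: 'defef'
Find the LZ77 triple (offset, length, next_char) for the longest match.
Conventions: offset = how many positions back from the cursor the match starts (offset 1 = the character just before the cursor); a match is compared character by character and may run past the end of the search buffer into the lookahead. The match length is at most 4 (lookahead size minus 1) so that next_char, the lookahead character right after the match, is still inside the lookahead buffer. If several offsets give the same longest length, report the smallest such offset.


Try each offset into the search buffer:
  offset=1 (pos 5, char 'e'): match length 0
  offset=2 (pos 4, char 'f'): match length 0
  offset=3 (pos 3, char 'e'): match length 0
  offset=4 (pos 2, char 'd'): match length 4
  offset=5 (pos 1, char 'f'): match length 0
  offset=6 (pos 0, char 'd'): match length 1
Longest match has length 4 at offset 4.
next_char = character at position 6 + 4 = 10 -> 'f'

Best match: offset=4, length=4 (matching 'defe' starting at position 2)
LZ77 triple: (4, 4, 'f')


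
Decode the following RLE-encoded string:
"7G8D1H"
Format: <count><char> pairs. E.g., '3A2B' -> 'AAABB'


Expanding each <count><char> pair:
  7G -> 'GGGGGGG'
  8D -> 'DDDDDDDD'
  1H -> 'H'

Decoded = GGGGGGGDDDDDDDDH


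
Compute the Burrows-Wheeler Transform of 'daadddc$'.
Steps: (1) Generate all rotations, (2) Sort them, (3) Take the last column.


Rotations (sorted):
  0: $daadddc -> last char: c
  1: aadddc$d -> last char: d
  2: adddc$da -> last char: a
  3: c$daaddd -> last char: d
  4: daadddc$ -> last char: $
  5: dc$daadd -> last char: d
  6: ddc$daad -> last char: d
  7: dddc$daa -> last char: a


BWT = cdad$dda


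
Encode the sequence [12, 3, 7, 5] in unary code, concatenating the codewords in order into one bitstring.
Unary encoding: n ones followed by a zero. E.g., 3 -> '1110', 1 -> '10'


Encode each number as n ones followed by a terminating 0:
  12 -> 1111111111110 (13 bits)
  3 -> 1110 (4 bits)
  7 -> 11111110 (8 bits)
  5 -> 111110 (6 bits)
Total length = 13 + 4 + 8 + 6 = 31 bits.

Unary([12, 3, 7, 5]) = 1111111111110111011111110111110 (31 bits)


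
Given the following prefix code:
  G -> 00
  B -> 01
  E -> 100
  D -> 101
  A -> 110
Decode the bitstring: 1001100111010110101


Decoding step by step:
Bits 100 -> E
Bits 110 -> A
Bits 01 -> B
Bits 110 -> A
Bits 101 -> D
Bits 101 -> D
Bits 01 -> B


Decoded message: EABADDB


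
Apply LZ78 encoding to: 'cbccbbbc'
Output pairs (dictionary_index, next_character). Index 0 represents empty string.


LZ78 encoding steps:
Dictionary: {0: ''}
Step 1: w='' (idx 0), next='c' -> output (0, 'c'), add 'c' as idx 1
Step 2: w='' (idx 0), next='b' -> output (0, 'b'), add 'b' as idx 2
Step 3: w='c' (idx 1), next='c' -> output (1, 'c'), add 'cc' as idx 3
Step 4: w='b' (idx 2), next='b' -> output (2, 'b'), add 'bb' as idx 4
Step 5: w='b' (idx 2), next='c' -> output (2, 'c'), add 'bc' as idx 5


Encoded: [(0, 'c'), (0, 'b'), (1, 'c'), (2, 'b'), (2, 'c')]
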